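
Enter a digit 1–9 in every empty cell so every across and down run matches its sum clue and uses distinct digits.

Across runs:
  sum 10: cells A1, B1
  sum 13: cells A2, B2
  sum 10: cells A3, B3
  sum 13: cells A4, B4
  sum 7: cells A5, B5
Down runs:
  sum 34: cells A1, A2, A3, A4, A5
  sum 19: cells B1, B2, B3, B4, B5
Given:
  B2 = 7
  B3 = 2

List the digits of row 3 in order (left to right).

8 2

34 in 5 cells must be {4,6,7,8,9}.
A2 = 13 − 7 = 6 completes the 13 across.
A3 = 10 − 2 = 8 completes the 10 across.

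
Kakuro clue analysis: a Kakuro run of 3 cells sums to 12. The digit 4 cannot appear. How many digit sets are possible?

3 distinct digits from 1–9 sum between 6 and 24.
Dropping sets that contain 4.
Enumerating: {1,2,9}, {1,3,8}, {1,5,6}, {2,3,7}.

4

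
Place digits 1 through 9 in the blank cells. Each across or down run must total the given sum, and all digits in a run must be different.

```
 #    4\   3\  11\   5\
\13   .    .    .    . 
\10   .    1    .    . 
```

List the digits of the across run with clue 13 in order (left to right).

1, 2, 7, 3

10 in 4 cells must be {1,2,3,4}; 4 in 2 cells must be {1,3}; 3 in 2 cells must be {1,2}.
R1C2 = 3 − 1 = 2 completes the 3 down.
Given what's placed, R2C1 must be 3 to fit the 10 across and 4 down.
R1C1 = 4 − 3 = 1 completes the 4 down.
No cell is forced outright now. R2C3 can only be 2 or 4 (the digits allowed by both its 10 across and its 11 down). If R2C3 = 2: then R1C3 would have to be in {3,4,6,7} for the 13 across but in {9} for the 11 down — contradiction. So R2C3 = 4.
R1C3 = 11 − 4 = 7 completes the 11 down.
R1C4 = 13 − 10 = 3 completes the 13 across.
R2C4 = 10 − 8 = 2 completes the 10 across.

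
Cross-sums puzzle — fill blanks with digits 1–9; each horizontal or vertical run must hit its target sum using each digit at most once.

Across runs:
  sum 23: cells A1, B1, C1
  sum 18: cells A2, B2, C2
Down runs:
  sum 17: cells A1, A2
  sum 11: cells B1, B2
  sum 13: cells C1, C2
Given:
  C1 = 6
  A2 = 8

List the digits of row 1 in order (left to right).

23 in 3 cells must be {6,8,9}; 17 in 2 cells must be {8,9}.
A1 = 17 − 8 = 9 completes the 17 down.
B1 = 23 − 15 = 8 completes the 23 across.
B2 = 11 − 8 = 3 completes the 11 down.
C2 = 18 − 11 = 7 completes the 18 across.

9, 8, 6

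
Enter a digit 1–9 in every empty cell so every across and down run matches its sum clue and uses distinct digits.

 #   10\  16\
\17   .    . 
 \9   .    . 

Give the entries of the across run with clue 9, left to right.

2 7

17 in 2 cells must be {8,9}; 16 in 2 cells must be {7,9}.
The 17 across and the 16 down share only 9, so R1C2 = 9.
R2C2 = 16 − 9 = 7 completes the 16 down.
R1C1 = 17 − 9 = 8 completes the 17 across.
R2C1 = 9 − 7 = 2 completes the 9 across.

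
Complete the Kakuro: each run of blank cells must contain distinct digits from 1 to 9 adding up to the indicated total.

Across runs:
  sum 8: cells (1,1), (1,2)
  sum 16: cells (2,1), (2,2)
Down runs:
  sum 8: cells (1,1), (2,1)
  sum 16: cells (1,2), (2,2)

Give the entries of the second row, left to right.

16 in 2 cells must be {7,9}.
The 8 across and the 16 down share only 7, so (1,2) = 7.
The 16 across and the 8 down share only 7, so (2,1) = 7.
(2,2) = 16 − 7 = 9 completes the 16 across.
(1,1) = 8 − 7 = 1 completes the 8 across.

7 9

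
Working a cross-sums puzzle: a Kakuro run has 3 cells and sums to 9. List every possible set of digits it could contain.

3 distinct digits from 1–9 sum between 6 and 24.

{1,2,6}; {1,3,5}; {2,3,4}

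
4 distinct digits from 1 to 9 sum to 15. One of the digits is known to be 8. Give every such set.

{1,2,4,8}

4 distinct digits from 1–9 sum between 10 and 30.
Keeping only sets containing 8.
Only one set works: {1,2,4,8}.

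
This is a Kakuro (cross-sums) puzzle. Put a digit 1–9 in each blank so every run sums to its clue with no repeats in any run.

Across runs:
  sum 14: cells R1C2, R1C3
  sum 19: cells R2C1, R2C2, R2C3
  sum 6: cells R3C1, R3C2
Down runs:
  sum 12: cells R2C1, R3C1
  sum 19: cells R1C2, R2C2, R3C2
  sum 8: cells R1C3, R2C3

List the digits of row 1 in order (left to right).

8 6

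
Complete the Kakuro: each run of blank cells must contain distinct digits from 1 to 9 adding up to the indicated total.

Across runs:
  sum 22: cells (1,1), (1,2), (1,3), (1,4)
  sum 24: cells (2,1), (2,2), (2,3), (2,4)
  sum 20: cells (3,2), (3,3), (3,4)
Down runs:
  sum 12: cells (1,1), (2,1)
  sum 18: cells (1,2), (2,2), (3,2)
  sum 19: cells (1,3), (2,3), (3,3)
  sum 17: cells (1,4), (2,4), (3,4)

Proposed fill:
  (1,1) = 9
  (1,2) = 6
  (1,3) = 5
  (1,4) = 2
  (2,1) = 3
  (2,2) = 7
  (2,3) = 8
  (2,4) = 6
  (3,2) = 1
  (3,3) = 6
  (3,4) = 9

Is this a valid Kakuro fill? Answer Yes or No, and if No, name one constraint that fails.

No — the down run (1,2)–(3,2) sums to 14, not 18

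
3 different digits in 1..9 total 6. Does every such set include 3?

Yes

The only way to make 6 from 3 distinct digits is {1,2,3}, which contains 3.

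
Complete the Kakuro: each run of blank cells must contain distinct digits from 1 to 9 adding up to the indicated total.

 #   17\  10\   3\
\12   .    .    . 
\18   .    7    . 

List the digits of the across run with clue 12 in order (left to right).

8 3 1

17 in 2 cells must be {8,9}; 3 in 2 cells must be {1,2}.
R1C2 = 10 − 7 = 3 completes the 10 down.
R2C3 = 2: the only remaining digit allowed by both the 18 across and the 3 down.
R1C1 = 8: the only remaining digit allowed by both the 12 across and the 17 down.
R1C3 = 12 − 11 = 1 completes the 12 across.
R2C1 = 18 − 9 = 9 completes the 18 across.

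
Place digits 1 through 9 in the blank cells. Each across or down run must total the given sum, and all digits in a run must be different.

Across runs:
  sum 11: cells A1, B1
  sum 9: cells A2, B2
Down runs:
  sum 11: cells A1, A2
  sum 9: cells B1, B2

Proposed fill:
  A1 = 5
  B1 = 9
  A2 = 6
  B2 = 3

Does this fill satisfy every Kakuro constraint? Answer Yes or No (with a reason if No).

No — the across run A1–B1 sums to 14, not 11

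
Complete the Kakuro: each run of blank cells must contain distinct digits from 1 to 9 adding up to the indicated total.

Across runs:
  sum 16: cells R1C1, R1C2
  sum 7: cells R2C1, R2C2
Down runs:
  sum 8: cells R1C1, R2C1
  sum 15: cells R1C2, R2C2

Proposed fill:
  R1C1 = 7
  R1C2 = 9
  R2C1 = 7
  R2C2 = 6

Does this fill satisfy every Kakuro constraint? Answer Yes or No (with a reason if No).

No — the across run R2C1–R2C2 sums to 13, not 7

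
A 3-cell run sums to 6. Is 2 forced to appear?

Yes

The only way to make 6 from 3 distinct digits is {1,2,3}, which contains 2.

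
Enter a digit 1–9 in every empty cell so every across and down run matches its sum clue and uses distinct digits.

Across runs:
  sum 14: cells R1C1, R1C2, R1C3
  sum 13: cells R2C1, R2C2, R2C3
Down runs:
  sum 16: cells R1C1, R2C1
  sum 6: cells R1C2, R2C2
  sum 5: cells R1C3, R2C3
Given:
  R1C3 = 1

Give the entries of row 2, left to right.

7 2 4

16 in 2 cells must be {7,9}.
R2C3 = 5 − 1 = 4 completes the 5 down.
Given what's placed, R2C1 must be 7 to fit the 13 across and 16 down.
R2C2 = 13 − 11 = 2 completes the 13 across.
R1C1 = 16 − 7 = 9 completes the 16 down.
R1C2 = 14 − 10 = 4 completes the 14 across.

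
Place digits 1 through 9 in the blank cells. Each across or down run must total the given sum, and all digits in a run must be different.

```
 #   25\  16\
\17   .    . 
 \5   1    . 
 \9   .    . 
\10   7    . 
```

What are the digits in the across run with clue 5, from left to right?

17 in 2 cells must be {8,9}.
R2C2 = 5 − 1 = 4 completes the 5 across.
R3C1 = 8: the only remaining digit allowed by both the 9 across and the 25 down.
R3C2 = 9 − 8 = 1 completes the 9 across.
R4C2 = 10 − 7 = 3 completes the 10 across.
R1C1 = 25 − 16 = 9 completes the 25 down.
R1C2 = 17 − 9 = 8 completes the 17 across.

1, 4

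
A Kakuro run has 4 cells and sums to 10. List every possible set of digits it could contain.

{1,2,3,4}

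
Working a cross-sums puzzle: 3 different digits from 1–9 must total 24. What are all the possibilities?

{7,8,9}

3 distinct digits from 1–9 sum between 6 and 24.
Only one set works: {7,8,9}.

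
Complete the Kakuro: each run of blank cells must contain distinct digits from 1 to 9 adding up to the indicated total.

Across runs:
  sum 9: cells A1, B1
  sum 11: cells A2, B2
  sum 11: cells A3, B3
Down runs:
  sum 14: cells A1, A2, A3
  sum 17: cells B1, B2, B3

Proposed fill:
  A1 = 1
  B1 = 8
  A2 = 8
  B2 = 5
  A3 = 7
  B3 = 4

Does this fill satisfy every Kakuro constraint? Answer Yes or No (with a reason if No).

No — the down run A1–A3 sums to 16, not 14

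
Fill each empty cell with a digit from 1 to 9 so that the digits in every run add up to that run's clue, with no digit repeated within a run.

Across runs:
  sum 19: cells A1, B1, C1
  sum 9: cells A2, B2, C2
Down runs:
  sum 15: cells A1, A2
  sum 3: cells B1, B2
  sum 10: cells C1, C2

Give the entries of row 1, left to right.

9 2 8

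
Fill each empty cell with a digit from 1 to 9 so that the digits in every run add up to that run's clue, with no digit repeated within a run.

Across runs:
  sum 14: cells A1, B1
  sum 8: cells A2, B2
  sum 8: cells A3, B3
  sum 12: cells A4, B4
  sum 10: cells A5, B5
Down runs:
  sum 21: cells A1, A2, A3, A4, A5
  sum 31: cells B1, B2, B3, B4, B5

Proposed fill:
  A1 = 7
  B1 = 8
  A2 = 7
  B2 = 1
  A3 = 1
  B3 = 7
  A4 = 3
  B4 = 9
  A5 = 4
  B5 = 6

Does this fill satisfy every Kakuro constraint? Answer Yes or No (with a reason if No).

No — the across run A1–B1 sums to 15, not 14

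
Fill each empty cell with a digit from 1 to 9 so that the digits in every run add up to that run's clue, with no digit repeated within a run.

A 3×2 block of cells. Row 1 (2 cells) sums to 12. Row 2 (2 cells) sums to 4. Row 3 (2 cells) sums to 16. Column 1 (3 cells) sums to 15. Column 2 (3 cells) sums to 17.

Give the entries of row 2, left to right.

4 in 2 cells must be {1,3}; 16 in 2 cells must be {7,9}.
Nothing is forced directly, so branch on (2,1), whose candidates are 1 or 3. If (2,1) = 1: that forces (2,2) = 3, (3,1) = 9, after which (3,2) would have to be in {7} for the 16 across but in {5,6,8,9} for the 17 down — contradiction. So (2,1) = 3.
(2,2) = 4 − 3 = 1 completes the 4 across.
Given what's placed, (3,1) must be 7 to fit the 16 across and 15 down.
(3,2) = 16 − 7 = 9 completes the 16 across.
(1,1) = 15 − 10 = 5 completes the 15 down.
(1,2) = 12 − 5 = 7 completes the 12 across.

3, 1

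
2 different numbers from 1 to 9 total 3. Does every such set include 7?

The only way to make 3 from 2 distinct digits is {1,2}, which does not contain 7.

No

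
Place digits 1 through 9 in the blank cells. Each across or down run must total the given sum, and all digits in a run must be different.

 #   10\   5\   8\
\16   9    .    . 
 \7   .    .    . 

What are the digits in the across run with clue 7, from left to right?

1 4 2

7 in 3 cells must be {1,2,4}.
R2C1 = 10 − 9 = 1 completes the 10 down.
Given what's placed, R2C3 must be 2 to fit the 7 across and 8 down.
R1C3 = 8 − 2 = 6 completes the 8 down.
R2C2 = 7 − 3 = 4 completes the 7 across.
R1C2 = 16 − 15 = 1 completes the 16 across.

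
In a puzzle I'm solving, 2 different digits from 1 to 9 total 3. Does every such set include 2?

The only way to make 3 from 2 distinct digits is {1,2}, which contains 2.

Yes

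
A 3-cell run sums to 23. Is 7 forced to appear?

The only way to make 23 from 3 distinct digits is {6,8,9}, which does not contain 7.

No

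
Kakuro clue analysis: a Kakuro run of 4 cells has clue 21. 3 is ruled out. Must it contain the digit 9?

No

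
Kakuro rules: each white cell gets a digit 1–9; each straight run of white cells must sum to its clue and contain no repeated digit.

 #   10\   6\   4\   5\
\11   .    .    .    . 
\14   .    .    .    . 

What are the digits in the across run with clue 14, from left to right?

8 1 3 2

11 in 4 cells must be {1,2,3,5}; 4 in 2 cells must be {1,3}.
Nothing is forced directly, so branch on R1C1, whose candidates are 1 or 2 or 3. If R1C1 = 1: that forces R1C3 = 3, R1C4 = 2, after which R2C1 would have to be in {1,2,3,4,5,6,7,8} for the 14 across but in {9} for the 10 down — contradiction. If R1C1 = 3: that forces R1C3 = 1, R1C4 = 2, R2C1 = 7, after which R2C3 would have to be in {1,2,4} for the 14 across but in {3} for the 4 down — contradiction. So R1C1 = 2.
R2C1 = 10 − 2 = 8 completes the 10 down.
Nothing is forced directly, so branch on R2C2, whose candidates are 1 or 2. If R2C2 = 2: then R1C2 would have to be in {1,3,5} for the 11 across but in {4} for the 6 down — contradiction. So R2C2 = 1.
R1C2 = 6 − 1 = 5 completes the 6 down.
R2C3 = 3: the only remaining digit allowed by both the 14 across and the 4 down.
R2C4 = 14 − 12 = 2 completes the 14 across.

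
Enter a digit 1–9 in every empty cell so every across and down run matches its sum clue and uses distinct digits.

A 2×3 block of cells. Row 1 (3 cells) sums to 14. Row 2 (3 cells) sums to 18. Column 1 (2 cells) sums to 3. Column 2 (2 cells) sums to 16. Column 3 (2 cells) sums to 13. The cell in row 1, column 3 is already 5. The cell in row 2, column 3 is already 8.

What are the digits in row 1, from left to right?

2, 7, 5

3 in 2 cells must be {1,2}; 16 in 2 cells must be {7,9}.
Given what's placed, (1,2) must be 7 to fit the 14 across and 16 down.
Given what's placed, (2,1) must be 1 to fit the 18 across and 3 down.
(2,2) = 18 − 9 = 9 completes the 18 across.
(1,1) = 14 − 12 = 2 completes the 14 across.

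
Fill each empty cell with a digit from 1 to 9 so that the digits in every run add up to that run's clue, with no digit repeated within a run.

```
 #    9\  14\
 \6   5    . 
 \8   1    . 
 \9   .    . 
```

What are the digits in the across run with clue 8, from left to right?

R1C2 = 6 − 5 = 1 completes the 6 across.
R2C2 = 8 − 1 = 7 completes the 8 across.
R3C1 = 9 − 6 = 3 completes the 9 down.
R3C2 = 9 − 3 = 6 completes the 9 across.

1 7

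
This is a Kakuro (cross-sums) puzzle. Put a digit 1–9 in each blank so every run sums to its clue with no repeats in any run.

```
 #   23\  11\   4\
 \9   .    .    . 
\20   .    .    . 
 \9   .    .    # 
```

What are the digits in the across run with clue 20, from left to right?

9, 8, 3

23 in 3 cells must be {6,8,9}; 4 in 2 cells must be {1,3}.
Only 6 fits R1C1 under both its across sum 9 and down sum 23.
Given what's placed, R1C3 must be 1 to fit the 9 across and 4 down.
R2C3 = 4 − 1 = 3 completes the 4 down.
R3C1 = 8: the only remaining digit allowed by both the 9 across and the 23 down.
R3C2 = 9 − 8 = 1 completes the 9 across.
R1C2 = 9 − 7 = 2 completes the 9 across.
R2C1 = 23 − 14 = 9 completes the 23 down.
R2C2 = 20 − 12 = 8 completes the 20 across.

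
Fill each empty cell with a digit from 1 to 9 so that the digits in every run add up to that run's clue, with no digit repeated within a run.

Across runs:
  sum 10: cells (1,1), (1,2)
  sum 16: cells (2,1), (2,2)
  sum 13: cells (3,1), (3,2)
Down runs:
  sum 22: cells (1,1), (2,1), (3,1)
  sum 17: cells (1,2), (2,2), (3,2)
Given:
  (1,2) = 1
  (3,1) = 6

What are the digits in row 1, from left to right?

9 1

16 in 2 cells must be {7,9}.
(1,1) = 10 − 1 = 9 completes the 10 across.
(2,1) = 22 − 15 = 7 completes the 22 down.
(2,2) = 16 − 7 = 9 completes the 16 across.
(3,2) = 13 − 6 = 7 completes the 13 across.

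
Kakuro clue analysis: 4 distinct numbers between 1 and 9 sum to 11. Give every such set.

4 distinct digits from 1–9 sum between 10 and 30.
Only one set works: {1,2,3,5}.

{1,2,3,5}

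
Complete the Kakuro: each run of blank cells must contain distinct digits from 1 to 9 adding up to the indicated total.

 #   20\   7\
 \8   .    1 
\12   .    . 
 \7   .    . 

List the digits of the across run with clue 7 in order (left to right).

7 in 3 cells must be {1,2,4}.
R1C1 = 8 − 1 = 7 completes the 8 across.
R2C2 = 4: the only remaining digit allowed by both the 12 across and the 7 down.
R3C2 = 7 − 5 = 2 completes the 7 down.
R2C1 = 12 − 4 = 8 completes the 12 across.
R3C1 = 7 − 2 = 5 completes the 7 across.

5 2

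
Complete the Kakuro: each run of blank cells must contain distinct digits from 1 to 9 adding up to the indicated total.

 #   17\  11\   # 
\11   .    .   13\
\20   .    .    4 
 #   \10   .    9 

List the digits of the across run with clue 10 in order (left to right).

1 9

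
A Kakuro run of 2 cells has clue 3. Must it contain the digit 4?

No

The only way to make 3 from 2 distinct digits is {1,2}, which does not contain 4.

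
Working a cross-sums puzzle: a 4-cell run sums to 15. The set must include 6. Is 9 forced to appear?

No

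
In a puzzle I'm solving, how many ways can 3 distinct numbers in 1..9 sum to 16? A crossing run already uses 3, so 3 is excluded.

3 distinct digits from 1–9 sum between 6 and 24.
Dropping sets that contain 3.
Enumerating: {1,6,9}, {1,7,8}, {2,5,9}, {2,6,8}, {4,5,7}.

5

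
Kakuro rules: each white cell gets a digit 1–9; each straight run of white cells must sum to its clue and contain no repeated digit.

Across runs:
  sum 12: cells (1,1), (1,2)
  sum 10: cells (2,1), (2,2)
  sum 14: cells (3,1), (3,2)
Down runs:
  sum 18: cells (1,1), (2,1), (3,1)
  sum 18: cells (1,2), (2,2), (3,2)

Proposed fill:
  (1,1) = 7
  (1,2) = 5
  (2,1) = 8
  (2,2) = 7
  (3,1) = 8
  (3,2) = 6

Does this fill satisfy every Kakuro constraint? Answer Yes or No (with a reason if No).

No — the down run (1,1)–(3,1) sums to 23, not 18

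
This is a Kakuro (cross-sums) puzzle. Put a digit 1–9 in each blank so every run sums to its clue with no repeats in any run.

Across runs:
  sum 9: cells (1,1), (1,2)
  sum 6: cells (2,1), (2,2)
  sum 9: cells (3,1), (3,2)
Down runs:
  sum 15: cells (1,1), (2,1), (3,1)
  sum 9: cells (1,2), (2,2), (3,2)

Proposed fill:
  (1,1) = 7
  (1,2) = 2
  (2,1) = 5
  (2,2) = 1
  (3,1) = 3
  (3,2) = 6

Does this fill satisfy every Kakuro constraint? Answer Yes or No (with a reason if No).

Yes

Across: 7+2=9; 5+1=6; 3+6=9. Down: 7+5+3=15; 2+1+6=9. No digit repeats within any run.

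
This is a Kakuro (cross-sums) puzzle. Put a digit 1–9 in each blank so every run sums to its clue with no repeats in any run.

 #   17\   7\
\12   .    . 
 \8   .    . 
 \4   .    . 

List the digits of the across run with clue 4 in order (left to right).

4 in 2 cells must be {1,3}; 7 in 3 cells must be {1,2,4}.
The 12 across and the 7 down share only 4, so R1C2 = 4.
Given what's placed, R3C2 must be 1 to fit the 4 across and 7 down.
R1C1 = 12 − 4 = 8 completes the 12 across.
R2C2 = 7 − 5 = 2 completes the 7 down.
R3C1 = 4 − 1 = 3 completes the 4 across.
R2C1 = 8 − 2 = 6 completes the 8 across.

3 1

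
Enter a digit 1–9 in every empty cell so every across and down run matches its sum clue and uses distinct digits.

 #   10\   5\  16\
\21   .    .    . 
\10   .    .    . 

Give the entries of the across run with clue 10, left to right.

16 in 2 cells must be {7,9}.
The 21 across and the 5 down share only 4, so R1C2 = 4.
Given what's placed, R1C3 must be 9 to fit the 21 across and 16 down.
R2C2 = 5 − 4 = 1 completes the 5 down.
R2C3 = 16 − 9 = 7 completes the 16 down.
R1C1 = 21 − 13 = 8 completes the 21 across.
R2C1 = 10 − 8 = 2 completes the 10 across.

2 1 7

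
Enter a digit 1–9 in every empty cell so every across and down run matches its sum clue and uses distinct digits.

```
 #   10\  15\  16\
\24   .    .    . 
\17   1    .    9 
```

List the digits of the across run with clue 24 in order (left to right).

24 in 3 cells must be {7,8,9}; 16 in 2 cells must be {7,9}.
R1C1 = 10 − 1 = 9 completes the 10 down.
R1C3 = 16 − 9 = 7 completes the 16 down.
R2C2 = 17 − 10 = 7 completes the 17 across.
R1C2 = 24 − 16 = 8 completes the 24 across.

9 8 7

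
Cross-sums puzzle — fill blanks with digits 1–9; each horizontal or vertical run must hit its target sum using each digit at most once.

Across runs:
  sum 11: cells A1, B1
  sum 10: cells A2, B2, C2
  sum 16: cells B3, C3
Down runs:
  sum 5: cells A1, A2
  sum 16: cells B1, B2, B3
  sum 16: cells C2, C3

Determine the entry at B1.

8

16 in 2 cells must be {7,9}.
The 10 across and the 16 down share only 7, so C2 = 7.
C3 = 16 − 7 = 9 completes the 16 down.
B3 = 16 − 9 = 7 completes the 16 across.
B2 = 1: the only remaining digit allowed by both the 10 across and the 16 down.
B1 = 16 − 8 = 8 completes the 16 down.
A2 = 10 − 8 = 2 completes the 10 across.
A1 = 11 − 8 = 3 completes the 11 across.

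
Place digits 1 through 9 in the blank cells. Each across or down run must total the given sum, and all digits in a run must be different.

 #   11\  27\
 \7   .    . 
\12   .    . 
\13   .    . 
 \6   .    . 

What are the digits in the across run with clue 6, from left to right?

11 in 4 cells must be {1,2,3,5}.
Only 5 fits R3C1 under both its across sum 13 and down sum 11.
R3C2 = 13 − 5 = 8 completes the 13 across.
Given what's placed, R4C2 must be 4 to fit the 6 across and 27 down.
R1C2 = 6: the only remaining digit allowed by both the 7 across and the 27 down.
Given what's placed, R2C1 must be 3 to fit the 12 across and 11 down.
R2C2 = 12 − 3 = 9 completes the 12 across.
R4C1 = 6 − 4 = 2 completes the 6 across.

2 4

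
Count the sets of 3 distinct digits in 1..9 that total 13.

7

3 distinct digits from 1–9 sum between 6 and 24.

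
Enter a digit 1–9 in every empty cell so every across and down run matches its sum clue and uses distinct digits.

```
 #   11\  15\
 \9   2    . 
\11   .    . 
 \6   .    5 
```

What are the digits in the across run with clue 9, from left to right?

R1C2 = 9 − 2 = 7 completes the 9 across.
R2C2 = 15 − 12 = 3 completes the 15 down.
R3C1 = 6 − 5 = 1 completes the 6 across.
R2C1 = 11 − 3 = 8 completes the 11 across.

2, 7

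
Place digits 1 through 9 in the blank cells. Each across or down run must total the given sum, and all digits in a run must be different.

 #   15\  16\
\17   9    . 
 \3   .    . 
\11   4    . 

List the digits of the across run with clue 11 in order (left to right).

4, 7

17 in 2 cells must be {8,9}; 3 in 2 cells must be {1,2}.
R1C2 = 17 − 9 = 8 completes the 17 across.
R2C1 = 15 − 13 = 2 completes the 15 down.
R2C2 = 3 − 2 = 1 completes the 3 across.
R3C2 = 11 − 4 = 7 completes the 11 across.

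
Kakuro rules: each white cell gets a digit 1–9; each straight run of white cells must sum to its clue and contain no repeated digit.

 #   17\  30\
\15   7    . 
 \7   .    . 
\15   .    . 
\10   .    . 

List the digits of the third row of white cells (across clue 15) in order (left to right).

30 in 4 cells must be {6,7,8,9}.
R1C2 = 15 − 7 = 8 completes the 15 across.
Given what's placed, R2C2 must be 6 to fit the 7 across and 30 down.
Given what's placed, R3C1 must be 6 to fit the 15 across and 17 down.
R3C2 = 15 − 6 = 9 completes the 15 across.
R4C2 = 30 − 23 = 7 completes the 30 down.
R2C1 = 7 − 6 = 1 completes the 7 across.
R4C1 = 10 − 7 = 3 completes the 10 across.

6 9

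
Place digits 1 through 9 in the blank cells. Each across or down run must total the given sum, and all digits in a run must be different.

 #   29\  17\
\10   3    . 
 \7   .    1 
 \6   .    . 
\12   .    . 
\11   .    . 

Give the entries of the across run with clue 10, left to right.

R1C2 = 10 − 3 = 7 completes the 10 across.
R2C1 = 7 − 1 = 6 completes the 7 across.
Nothing is forced directly, so branch on R3C1, whose candidates are 4 or 5. If R3C1 = 5: then R3C2 would have to be in {1} for the 6 across but in {2,3,4} for the 17 down — contradiction. So R3C1 = 4.
R3C2 = 6 − 4 = 2 completes the 6 across.
Nothing is forced directly, so branch on R4C1, whose candidates are 7 or 9. If R4C1 = 7: then R4C2 would have to be in {5} for the 12 across but in {3,4} for the 17 down — contradiction. So R4C1 = 9.
R4C2 = 12 − 9 = 3 completes the 12 across.
R5C1 = 29 − 22 = 7 completes the 29 down.
R5C2 = 11 − 7 = 4 completes the 11 across.

3 7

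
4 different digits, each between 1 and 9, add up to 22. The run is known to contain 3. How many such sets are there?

4 distinct digits from 1–9 sum between 10 and 30.
Keeping only sets containing 3.
Enumerating: {2,3,8,9}, {3,4,6,9}, {3,4,7,8}, {3,5,6,8}.

4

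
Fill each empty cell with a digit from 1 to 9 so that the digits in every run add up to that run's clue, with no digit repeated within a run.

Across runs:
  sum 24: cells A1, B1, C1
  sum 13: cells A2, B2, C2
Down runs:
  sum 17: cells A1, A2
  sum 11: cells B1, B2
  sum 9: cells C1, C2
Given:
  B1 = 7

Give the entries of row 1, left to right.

9 7 8

24 in 3 cells must be {7,8,9}; 17 in 2 cells must be {8,9}.
Given what's placed, C1 must be 8 to fit the 24 across and 9 down.
B2 = 11 − 7 = 4 completes the 11 down.
C2 = 9 − 8 = 1 completes the 9 down.
A1 = 24 − 15 = 9 completes the 24 across.
A2 = 13 − 5 = 8 completes the 13 across.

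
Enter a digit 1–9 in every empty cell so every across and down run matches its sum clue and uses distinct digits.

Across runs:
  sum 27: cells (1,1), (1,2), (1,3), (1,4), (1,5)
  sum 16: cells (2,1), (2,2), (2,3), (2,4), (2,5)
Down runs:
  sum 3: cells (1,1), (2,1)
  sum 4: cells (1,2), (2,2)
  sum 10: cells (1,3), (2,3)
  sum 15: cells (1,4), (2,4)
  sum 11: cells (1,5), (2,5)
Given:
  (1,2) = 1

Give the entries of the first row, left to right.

2 1 8 9 7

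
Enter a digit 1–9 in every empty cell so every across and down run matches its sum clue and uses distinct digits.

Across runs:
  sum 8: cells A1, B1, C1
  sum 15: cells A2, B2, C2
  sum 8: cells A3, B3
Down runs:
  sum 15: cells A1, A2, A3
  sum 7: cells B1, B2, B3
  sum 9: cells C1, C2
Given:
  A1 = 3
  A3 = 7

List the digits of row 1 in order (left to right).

3 4 1

7 in 3 cells must be {1,2,4}.
A2 = 15 − 10 = 5 completes the 15 down.
B3 = 8 − 7 = 1 completes the 8 across.
B1 = 4: the only remaining digit allowed by both the 8 across and the 7 down.
C1 = 8 − 7 = 1 completes the 8 across.
B2 = 7 − 5 = 2 completes the 7 down.
C2 = 15 − 7 = 8 completes the 15 across.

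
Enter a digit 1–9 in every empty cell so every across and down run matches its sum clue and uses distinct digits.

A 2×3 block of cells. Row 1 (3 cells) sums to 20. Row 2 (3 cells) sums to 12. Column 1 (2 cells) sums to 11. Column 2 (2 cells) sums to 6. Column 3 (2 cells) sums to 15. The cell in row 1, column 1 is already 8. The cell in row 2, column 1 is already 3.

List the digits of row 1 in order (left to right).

8 5 7

Given what's placed, (1,2) must be 5 to fit the 20 across and 6 down.
(1,3) = 20 − 13 = 7 completes the 20 across.
(2,2) = 6 − 5 = 1 completes the 6 down.
(2,3) = 12 − 4 = 8 completes the 12 across.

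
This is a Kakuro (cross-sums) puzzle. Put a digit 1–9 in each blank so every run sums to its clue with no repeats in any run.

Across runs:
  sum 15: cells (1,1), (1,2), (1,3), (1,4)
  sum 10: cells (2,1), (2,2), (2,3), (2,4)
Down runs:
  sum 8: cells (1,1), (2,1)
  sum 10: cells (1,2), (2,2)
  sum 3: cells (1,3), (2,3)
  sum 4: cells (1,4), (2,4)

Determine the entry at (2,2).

4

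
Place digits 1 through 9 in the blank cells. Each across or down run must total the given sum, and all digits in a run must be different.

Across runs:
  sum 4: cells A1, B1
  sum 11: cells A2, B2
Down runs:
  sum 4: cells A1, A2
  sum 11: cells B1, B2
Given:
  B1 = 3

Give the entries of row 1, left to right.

1 3

4 in 2 cells must be {1,3}.
A1 = 4 − 3 = 1 completes the 4 across.
A2 = 4 − 1 = 3 completes the 4 down.
B2 = 11 − 3 = 8 completes the 11 across.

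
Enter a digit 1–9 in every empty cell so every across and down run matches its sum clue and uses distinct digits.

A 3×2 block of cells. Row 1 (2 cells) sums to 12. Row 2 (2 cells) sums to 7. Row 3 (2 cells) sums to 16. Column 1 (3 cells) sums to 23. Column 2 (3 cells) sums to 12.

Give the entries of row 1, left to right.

16 in 2 cells must be {7,9}; 23 in 3 cells must be {6,8,9}.
The 7 across and the 23 down share only 6, so (2,1) = 6.
(2,2) = 7 − 6 = 1 completes the 7 across.
Given what's placed, (3,1) must be 9 to fit the 16 across and 23 down.
(3,2) = 16 − 9 = 7 completes the 16 across.
(1,1) = 23 − 15 = 8 completes the 23 down.
(1,2) = 12 − 8 = 4 completes the 12 across.

8 4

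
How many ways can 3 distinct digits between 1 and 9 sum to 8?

2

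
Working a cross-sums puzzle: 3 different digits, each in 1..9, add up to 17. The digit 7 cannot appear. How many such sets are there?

4

3 distinct digits from 1–9 sum between 6 and 24.
Dropping sets that contain 7.
Enumerating: {2,6,9}, {3,5,9}, {3,6,8}, {4,5,8}.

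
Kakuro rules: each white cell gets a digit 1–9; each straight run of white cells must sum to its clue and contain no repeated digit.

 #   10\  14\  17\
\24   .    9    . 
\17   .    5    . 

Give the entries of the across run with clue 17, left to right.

3 5 9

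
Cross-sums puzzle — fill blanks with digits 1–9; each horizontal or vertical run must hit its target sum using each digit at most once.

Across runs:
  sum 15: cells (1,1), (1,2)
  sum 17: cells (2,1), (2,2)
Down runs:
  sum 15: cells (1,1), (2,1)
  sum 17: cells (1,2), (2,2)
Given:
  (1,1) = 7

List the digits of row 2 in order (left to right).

17 in 2 cells must be {8,9}.
(1,2) = 15 − 7 = 8 completes the 15 across.
(2,1) = 15 − 7 = 8 completes the 15 down.
(2,2) = 17 − 8 = 9 completes the 17 across.

8 9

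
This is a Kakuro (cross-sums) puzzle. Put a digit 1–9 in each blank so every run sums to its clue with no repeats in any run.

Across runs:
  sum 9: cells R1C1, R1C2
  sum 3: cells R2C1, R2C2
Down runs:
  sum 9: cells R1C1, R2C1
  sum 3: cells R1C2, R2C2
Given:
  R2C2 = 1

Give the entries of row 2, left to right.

2, 1

3 in 2 cells must be {1,2}.
R1C2 = 3 − 1 = 2 completes the 3 down.
R2C1 = 3 − 1 = 2 completes the 3 across.
R1C1 = 9 − 2 = 7 completes the 9 across.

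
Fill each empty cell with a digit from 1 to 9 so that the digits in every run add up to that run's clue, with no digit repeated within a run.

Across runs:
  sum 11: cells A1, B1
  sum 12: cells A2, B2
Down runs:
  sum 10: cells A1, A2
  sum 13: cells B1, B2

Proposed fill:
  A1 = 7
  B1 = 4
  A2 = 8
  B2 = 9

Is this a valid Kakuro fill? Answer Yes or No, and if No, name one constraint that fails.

No — the across run A2–B2 sums to 17, not 12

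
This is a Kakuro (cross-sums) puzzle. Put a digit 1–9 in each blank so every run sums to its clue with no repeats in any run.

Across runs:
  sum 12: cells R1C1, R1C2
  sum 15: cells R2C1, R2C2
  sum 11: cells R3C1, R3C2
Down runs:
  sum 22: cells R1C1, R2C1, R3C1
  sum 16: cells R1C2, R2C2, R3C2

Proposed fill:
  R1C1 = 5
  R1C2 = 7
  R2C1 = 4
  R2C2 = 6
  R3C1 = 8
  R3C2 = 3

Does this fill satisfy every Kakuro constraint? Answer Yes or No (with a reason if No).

No — the across run R2C1–R2C2 sums to 10, not 15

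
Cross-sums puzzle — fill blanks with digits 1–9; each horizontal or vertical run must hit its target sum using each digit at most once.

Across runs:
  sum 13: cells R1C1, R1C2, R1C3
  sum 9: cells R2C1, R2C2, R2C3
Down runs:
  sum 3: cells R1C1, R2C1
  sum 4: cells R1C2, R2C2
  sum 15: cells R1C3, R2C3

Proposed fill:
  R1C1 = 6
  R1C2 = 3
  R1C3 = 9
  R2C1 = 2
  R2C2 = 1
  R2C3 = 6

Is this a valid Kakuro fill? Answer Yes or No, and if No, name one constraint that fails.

No — the across run R1C1–R1C3 sums to 18, not 13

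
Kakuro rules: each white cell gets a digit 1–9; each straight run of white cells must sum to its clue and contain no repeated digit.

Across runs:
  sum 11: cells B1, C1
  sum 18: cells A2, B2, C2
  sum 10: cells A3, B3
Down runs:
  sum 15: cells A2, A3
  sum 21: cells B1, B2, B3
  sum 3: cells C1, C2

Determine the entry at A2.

3 in 2 cells must be {1,2}.
The 11 across and the 3 down share only 2, so C1 = 2.
C2 = 3 − 2 = 1 completes the 3 down.
B1 = 11 − 2 = 9 completes the 11 across.
B2 = 8: the only remaining digit allowed by both the 18 across and the 21 down.
B3 = 21 − 17 = 4 completes the 21 down.
A2 = 18 − 9 = 9 completes the 18 across.
A3 = 10 − 4 = 6 completes the 10 across.

9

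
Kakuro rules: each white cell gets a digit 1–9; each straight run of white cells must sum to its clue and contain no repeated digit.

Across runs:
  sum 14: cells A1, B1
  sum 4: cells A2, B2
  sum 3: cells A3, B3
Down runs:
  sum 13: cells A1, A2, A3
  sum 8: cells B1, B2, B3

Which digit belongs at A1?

9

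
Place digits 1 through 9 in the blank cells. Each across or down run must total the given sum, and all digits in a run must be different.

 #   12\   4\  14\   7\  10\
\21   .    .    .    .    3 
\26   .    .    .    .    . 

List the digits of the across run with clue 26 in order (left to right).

8 3 6 2 7

4 in 2 cells must be {1,3}.
Given what's placed, R1C2 must be 1 to fit the 21 across and 4 down.
R2C2 = 4 − 1 = 3 completes the 4 down.
R2C5 = 10 − 3 = 7 completes the 10 down.
Nothing is forced directly, so branch on R2C1, whose candidates are 5 or 8 or 9. If R2C1 = 5: that forces R1C1 = 7, R2C3 = 9, R2C4 = 2, after which R1C3 would have to be in {2,4,6,8} for the 21 across but in {5} for the 14 down — contradiction. If R2C1 = 9: then R1C1 would have to be in {2,4,5,6,7,8,9} for the 21 across but in {3} for the 12 down — contradiction. So R2C1 = 8.
R1C1 = 12 − 8 = 4 completes the 12 down.
Given what's placed, R2C3 must be 6 to fit the 26 across and 14 down.
R2C4 = 26 − 24 = 2 completes the 26 across.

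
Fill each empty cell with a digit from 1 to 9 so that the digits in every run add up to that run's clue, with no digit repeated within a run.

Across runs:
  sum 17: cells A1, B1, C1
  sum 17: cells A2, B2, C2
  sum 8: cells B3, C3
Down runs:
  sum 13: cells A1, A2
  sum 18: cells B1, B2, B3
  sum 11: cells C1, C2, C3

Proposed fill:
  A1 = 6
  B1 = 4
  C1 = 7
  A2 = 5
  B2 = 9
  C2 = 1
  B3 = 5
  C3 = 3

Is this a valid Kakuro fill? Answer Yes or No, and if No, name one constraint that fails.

No — the across run A2–C2 sums to 15, not 17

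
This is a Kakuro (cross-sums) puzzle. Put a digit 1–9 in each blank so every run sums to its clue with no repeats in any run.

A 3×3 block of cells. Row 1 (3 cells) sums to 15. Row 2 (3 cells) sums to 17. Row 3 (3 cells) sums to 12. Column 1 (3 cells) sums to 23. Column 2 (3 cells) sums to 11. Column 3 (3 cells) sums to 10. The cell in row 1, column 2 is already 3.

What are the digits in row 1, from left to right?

23 in 3 cells must be {6,8,9}.
(1,1) = 8: the only remaining digit allowed by both the 15 across and the 23 down.
(1,3) = 15 − 11 = 4 completes the 15 across.

8, 3, 4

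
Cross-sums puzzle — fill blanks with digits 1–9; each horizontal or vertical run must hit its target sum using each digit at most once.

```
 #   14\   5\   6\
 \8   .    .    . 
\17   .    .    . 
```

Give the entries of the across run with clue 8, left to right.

5 2 1

The 8 across and the 14 down share only 5, so R1C1 = 5.
R2C1 = 14 − 5 = 9 completes the 14 down.
Nothing is forced directly, so branch on R1C2, whose candidates are 1 or 2. If R1C2 = 1: that forces R1C3 = 2, after which R2C2 would have to be in {1,2,3,5,6,7} for the 17 across but in {4} for the 5 down — contradiction. So R1C2 = 2.
R1C3 = 8 − 7 = 1 completes the 8 across.
R2C2 = 5 − 2 = 3 completes the 5 down.
R2C3 = 17 − 12 = 5 completes the 17 across.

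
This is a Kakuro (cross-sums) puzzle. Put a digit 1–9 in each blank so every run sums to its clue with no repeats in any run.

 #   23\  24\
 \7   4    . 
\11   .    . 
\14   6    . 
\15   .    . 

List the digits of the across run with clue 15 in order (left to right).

R1C2 = 7 − 4 = 3 completes the 7 across.
R3C2 = 14 − 6 = 8 completes the 14 across.
Given what's placed, R4C1 must be 8 to fit the 15 across and 23 down.
R4C2 = 15 − 8 = 7 completes the 15 across.
R2C1 = 23 − 18 = 5 completes the 23 down.
R2C2 = 11 − 5 = 6 completes the 11 across.

8, 7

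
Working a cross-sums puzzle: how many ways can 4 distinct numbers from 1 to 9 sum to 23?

4 distinct digits from 1–9 sum between 10 and 30.

9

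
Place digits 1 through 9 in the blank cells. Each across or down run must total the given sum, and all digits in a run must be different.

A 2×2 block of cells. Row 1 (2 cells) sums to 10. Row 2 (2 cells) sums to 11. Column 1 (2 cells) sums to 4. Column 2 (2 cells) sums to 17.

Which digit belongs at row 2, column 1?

3

4 in 2 cells must be {1,3}; 17 in 2 cells must be {8,9}.
The 11 across and the 4 down share only 3, so (2,1) = 3.
(2,2) = 11 − 3 = 8 completes the 11 across.
(1,1) = 4 − 3 = 1 completes the 4 down.
(1,2) = 10 − 1 = 9 completes the 10 across.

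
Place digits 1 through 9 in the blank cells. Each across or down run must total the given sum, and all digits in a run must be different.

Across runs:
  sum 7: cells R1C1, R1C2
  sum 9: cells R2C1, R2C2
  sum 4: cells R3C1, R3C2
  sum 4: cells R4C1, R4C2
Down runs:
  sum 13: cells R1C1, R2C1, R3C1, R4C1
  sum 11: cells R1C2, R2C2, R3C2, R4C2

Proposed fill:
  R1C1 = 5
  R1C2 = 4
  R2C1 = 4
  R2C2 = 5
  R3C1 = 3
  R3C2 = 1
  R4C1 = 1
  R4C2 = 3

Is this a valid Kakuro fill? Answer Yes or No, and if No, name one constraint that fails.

No — the down run R1C2–R4C2 sums to 13, not 11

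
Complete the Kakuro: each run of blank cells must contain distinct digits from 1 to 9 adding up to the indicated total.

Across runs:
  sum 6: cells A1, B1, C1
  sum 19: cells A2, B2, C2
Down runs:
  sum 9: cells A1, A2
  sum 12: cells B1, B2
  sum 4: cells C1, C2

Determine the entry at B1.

6 in 3 cells must be {1,2,3}; 4 in 2 cells must be {1,3}.
The 6 across and the 12 down share only 3, so B1 = 3.
Given what's placed, C1 must be 1 to fit the 6 across and 4 down.
B2 = 12 − 3 = 9 completes the 12 down.
C2 = 4 − 1 = 3 completes the 4 down.
A1 = 6 − 4 = 2 completes the 6 across.
A2 = 19 − 12 = 7 completes the 19 across.

3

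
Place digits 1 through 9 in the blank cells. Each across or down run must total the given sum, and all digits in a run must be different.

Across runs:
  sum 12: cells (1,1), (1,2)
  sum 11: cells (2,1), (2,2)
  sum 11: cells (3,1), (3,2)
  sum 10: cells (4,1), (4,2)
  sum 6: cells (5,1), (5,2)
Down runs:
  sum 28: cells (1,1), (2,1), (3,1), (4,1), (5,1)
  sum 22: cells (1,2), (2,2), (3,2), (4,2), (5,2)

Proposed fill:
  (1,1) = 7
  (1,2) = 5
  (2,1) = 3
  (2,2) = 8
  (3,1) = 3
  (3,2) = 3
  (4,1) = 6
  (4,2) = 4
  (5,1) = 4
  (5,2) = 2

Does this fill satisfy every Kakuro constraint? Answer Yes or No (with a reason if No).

No — the across run (3,1)–(3,2) sums to 6, not 11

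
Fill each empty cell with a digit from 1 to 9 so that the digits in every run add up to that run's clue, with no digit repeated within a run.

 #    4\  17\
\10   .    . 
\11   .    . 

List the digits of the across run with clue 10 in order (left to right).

4 in 2 cells must be {1,3}; 17 in 2 cells must be {8,9}.
The 11 across and the 4 down share only 3, so R2C1 = 3.
R2C2 = 11 − 3 = 8 completes the 11 across.
R1C1 = 4 − 3 = 1 completes the 4 down.
R1C2 = 10 − 1 = 9 completes the 10 across.

1, 9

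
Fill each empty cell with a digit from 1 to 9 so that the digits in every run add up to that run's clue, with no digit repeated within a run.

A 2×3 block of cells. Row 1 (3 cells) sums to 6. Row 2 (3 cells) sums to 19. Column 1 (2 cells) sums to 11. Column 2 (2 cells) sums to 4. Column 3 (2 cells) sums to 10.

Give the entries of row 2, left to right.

6 in 3 cells must be {1,2,3}; 4 in 2 cells must be {1,3}.
The 19 across and the 4 down share only 3, so (2,2) = 3.
(1,2) = 4 − 3 = 1 completes the 4 down.
Nothing is forced directly, so branch on (2,1), whose candidates are 7 or 9. If (2,1) = 7: then (1,1) would have to be in {2,3} for the 6 across but in {4} for the 11 down — contradiction. So (2,1) = 9.
(1,1) = 11 − 9 = 2 completes the 11 down.
(1,3) = 6 − 3 = 3 completes the 6 across.
(2,3) = 19 − 12 = 7 completes the 19 across.

9 3 7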